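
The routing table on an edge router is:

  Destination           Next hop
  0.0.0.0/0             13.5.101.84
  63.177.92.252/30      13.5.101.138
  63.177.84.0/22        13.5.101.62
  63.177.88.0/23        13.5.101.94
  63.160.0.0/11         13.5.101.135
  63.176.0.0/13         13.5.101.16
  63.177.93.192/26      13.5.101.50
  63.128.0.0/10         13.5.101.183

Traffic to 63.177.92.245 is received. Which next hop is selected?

Routes whose prefix contains 63.177.92.245:
  0.0.0.0/0 (default, matches everything) -> 13.5.101.84
  63.128.0.0/10 (63.128.0.0 - 63.191.255.255) -> 13.5.101.183
  63.160.0.0/11 (63.160.0.0 - 63.191.255.255) -> 13.5.101.135
  63.176.0.0/13 (63.176.0.0 - 63.183.255.255) -> 13.5.101.16
More-specific entries that do NOT match:
  63.177.92.252/30 (63.177.92.252 - 63.177.92.255) does not contain 63.177.92.245
  63.177.93.192/26 (63.177.93.192 - 63.177.93.255) does not contain 63.177.92.245
  63.177.88.0/23 (63.177.88.0 - 63.177.89.255) does not contain 63.177.92.245
  63.177.84.0/22 (63.177.84.0 - 63.177.87.255) does not contain 63.177.92.245
Longest matching prefix is /13 -> next hop 13.5.101.16.

13.5.101.16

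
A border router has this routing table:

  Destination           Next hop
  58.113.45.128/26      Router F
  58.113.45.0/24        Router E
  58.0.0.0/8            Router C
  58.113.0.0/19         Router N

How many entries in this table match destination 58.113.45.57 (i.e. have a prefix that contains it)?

Prefixes containing 58.113.45.57:
  58.0.0.0/8 (58.0.0.0 - 58.255.255.255)
  58.113.45.0/24 (58.113.45.0 - 58.113.45.255)
Total matching entries: 2.

2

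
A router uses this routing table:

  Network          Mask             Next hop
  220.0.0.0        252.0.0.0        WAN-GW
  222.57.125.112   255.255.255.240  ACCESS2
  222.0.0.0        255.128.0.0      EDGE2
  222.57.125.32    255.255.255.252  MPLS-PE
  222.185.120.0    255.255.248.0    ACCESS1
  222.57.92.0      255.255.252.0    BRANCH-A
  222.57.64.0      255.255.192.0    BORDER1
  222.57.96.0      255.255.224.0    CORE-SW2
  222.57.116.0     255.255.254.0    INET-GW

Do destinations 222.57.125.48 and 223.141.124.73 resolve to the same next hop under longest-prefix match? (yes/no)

no

222.57.125.48: longest match 222.57.96.0/19 -> CORE-SW2
223.141.124.73: longest match 220.0.0.0/6 -> WAN-GW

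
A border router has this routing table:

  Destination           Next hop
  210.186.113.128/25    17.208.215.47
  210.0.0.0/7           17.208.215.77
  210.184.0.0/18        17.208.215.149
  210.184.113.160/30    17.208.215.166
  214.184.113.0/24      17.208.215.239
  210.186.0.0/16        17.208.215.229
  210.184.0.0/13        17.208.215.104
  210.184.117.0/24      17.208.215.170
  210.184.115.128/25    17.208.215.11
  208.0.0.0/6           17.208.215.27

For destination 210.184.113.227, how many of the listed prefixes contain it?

Prefixes containing 210.184.113.227:
  208.0.0.0/6 (208.0.0.0 - 211.255.255.255)
  210.0.0.0/7 (210.0.0.0 - 211.255.255.255)
  210.184.0.0/13 (210.184.0.0 - 210.191.255.255)
Total matching entries: 3.

3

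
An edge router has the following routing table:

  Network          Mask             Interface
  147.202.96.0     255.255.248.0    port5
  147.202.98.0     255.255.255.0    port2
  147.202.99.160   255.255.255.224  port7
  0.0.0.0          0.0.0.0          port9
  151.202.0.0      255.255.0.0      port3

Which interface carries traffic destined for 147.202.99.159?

Routes whose prefix contains 147.202.99.159:
  0.0.0.0/0 (default, matches everything) -> port9
  147.202.96.0/21 (147.202.96.0 - 147.202.103.255) -> port5
More-specific entries that do NOT match:
  147.202.99.160/27 (147.202.99.160 - 147.202.99.191) does not contain 147.202.99.159
  147.202.98.0/24 (147.202.98.0 - 147.202.98.255) does not contain 147.202.99.159
Longest matching prefix is /21 -> interface port5.

port5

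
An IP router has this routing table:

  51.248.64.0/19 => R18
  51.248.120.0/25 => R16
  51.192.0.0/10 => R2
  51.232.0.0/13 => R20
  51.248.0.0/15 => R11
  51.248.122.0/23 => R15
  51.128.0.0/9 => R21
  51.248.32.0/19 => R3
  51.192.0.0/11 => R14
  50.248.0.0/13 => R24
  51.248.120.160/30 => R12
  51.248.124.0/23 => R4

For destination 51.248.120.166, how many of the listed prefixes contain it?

Prefixes containing 51.248.120.166:
  51.128.0.0/9 (51.128.0.0 - 51.255.255.255)
  51.192.0.0/10 (51.192.0.0 - 51.255.255.255)
  51.248.0.0/15 (51.248.0.0 - 51.249.255.255)
Total matching entries: 3.

3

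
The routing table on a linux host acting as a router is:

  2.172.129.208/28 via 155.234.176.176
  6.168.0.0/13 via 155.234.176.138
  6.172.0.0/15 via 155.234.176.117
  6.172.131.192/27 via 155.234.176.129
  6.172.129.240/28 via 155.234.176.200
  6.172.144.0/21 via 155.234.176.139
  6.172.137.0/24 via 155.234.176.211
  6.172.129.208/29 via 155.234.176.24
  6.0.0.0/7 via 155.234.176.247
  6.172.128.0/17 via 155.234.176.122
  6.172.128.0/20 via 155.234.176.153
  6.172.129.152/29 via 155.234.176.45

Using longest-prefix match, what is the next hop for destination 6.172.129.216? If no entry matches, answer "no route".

Routes whose prefix contains 6.172.129.216:
  6.0.0.0/7 (6.0.0.0 - 7.255.255.255) -> 155.234.176.247
  6.168.0.0/13 (6.168.0.0 - 6.175.255.255) -> 155.234.176.138
  6.172.0.0/15 (6.172.0.0 - 6.173.255.255) -> 155.234.176.117
  6.172.128.0/17 (6.172.128.0 - 6.172.255.255) -> 155.234.176.122
  6.172.128.0/20 (6.172.128.0 - 6.172.143.255) -> 155.234.176.153
More-specific entries that do NOT match:
  6.172.129.208/29 (6.172.129.208 - 6.172.129.215) does not contain 6.172.129.216
  6.172.129.152/29 (6.172.129.152 - 6.172.129.159) does not contain 6.172.129.216
  2.172.129.208/28 (2.172.129.208 - 2.172.129.223) does not contain 6.172.129.216
  6.172.129.240/28 (6.172.129.240 - 6.172.129.255) does not contain 6.172.129.216
  6.172.131.192/27 (6.172.131.192 - 6.172.131.223) does not contain 6.172.129.216
  6.172.137.0/24 (6.172.137.0 - 6.172.137.255) does not contain 6.172.129.216
  6.172.144.0/21 (6.172.144.0 - 6.172.151.255) does not contain 6.172.129.216
Longest matching prefix is /20 -> next hop 155.234.176.153.

155.234.176.153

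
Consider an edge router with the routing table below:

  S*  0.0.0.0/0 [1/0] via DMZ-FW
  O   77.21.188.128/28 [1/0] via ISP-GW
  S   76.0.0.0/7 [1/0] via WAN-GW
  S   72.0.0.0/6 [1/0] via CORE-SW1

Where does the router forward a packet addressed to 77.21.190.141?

Routes whose prefix contains 77.21.190.141:
  0.0.0.0/0 (default, matches everything) -> DMZ-FW
  76.0.0.0/7 (76.0.0.0 - 77.255.255.255) -> WAN-GW
More-specific entries that do NOT match:
  77.21.188.128/28 (77.21.188.128 - 77.21.188.143) does not contain 77.21.190.141
Longest matching prefix is /7 -> next hop WAN-GW.

WAN-GW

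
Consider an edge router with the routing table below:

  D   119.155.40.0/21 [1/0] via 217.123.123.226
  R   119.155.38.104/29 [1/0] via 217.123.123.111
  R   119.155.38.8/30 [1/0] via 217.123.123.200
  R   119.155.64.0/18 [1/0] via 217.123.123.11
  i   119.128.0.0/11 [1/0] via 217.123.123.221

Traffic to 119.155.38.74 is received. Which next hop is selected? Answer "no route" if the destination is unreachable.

Routes whose prefix contains 119.155.38.74:
  119.128.0.0/11 (119.128.0.0 - 119.159.255.255) -> 217.123.123.221
More-specific entries that do NOT match:
  119.155.38.8/30 (119.155.38.8 - 119.155.38.11) does not contain 119.155.38.74
  119.155.38.104/29 (119.155.38.104 - 119.155.38.111) does not contain 119.155.38.74
  119.155.40.0/21 (119.155.40.0 - 119.155.47.255) does not contain 119.155.38.74
  119.155.64.0/18 (119.155.64.0 - 119.155.127.255) does not contain 119.155.38.74
Longest matching prefix is /11 -> next hop 217.123.123.221.

217.123.123.221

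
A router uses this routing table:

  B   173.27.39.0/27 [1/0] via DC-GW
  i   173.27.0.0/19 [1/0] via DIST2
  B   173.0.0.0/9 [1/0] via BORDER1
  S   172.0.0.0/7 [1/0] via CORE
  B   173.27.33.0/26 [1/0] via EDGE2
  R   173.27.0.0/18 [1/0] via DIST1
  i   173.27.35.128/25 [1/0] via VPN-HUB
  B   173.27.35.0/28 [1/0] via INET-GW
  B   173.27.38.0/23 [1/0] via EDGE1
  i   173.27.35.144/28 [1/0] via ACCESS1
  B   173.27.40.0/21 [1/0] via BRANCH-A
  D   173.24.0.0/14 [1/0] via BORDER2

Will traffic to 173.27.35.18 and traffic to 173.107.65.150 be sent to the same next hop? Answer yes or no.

no

173.27.35.18: longest match 173.27.0.0/18 -> DIST1
173.107.65.150: longest match 173.0.0.0/9 -> BORDER1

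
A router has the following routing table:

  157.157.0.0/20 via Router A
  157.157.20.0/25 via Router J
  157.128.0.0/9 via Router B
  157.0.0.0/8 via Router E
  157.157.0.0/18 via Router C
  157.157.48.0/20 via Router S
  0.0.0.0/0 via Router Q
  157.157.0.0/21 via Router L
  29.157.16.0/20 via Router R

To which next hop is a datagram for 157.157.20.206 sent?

Router C

Routes whose prefix contains 157.157.20.206:
  0.0.0.0/0 (default, matches everything) -> Router Q
  157.0.0.0/8 (157.0.0.0 - 157.255.255.255) -> Router E
  157.128.0.0/9 (157.128.0.0 - 157.255.255.255) -> Router B
  157.157.0.0/18 (157.157.0.0 - 157.157.63.255) -> Router C
More-specific entries that do NOT match:
  157.157.20.0/25 (157.157.20.0 - 157.157.20.127) does not contain 157.157.20.206
  157.157.0.0/21 (157.157.0.0 - 157.157.7.255) does not contain 157.157.20.206
  157.157.0.0/20 (157.157.0.0 - 157.157.15.255) does not contain 157.157.20.206
  157.157.48.0/20 (157.157.48.0 - 157.157.63.255) does not contain 157.157.20.206
  29.157.16.0/20 (29.157.16.0 - 29.157.31.255) does not contain 157.157.20.206
Longest matching prefix is /18 -> next hop Router C.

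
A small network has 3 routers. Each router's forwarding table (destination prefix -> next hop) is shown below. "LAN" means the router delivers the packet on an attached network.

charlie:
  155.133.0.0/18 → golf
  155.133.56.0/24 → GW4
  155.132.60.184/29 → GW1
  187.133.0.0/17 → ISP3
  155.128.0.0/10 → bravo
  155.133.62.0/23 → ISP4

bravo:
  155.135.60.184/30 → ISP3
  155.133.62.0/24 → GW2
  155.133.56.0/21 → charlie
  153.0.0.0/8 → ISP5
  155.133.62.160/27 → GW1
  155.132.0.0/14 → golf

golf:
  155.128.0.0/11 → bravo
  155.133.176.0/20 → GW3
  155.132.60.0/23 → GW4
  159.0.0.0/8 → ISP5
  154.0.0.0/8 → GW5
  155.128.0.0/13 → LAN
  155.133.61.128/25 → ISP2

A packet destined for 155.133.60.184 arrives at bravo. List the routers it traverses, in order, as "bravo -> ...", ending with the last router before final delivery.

bravo -> charlie -> golf

At bravo: longest match for 155.133.60.184 is 155.133.56.0/21 -> charlie
At charlie: longest match for 155.133.60.184 is 155.133.0.0/18 -> golf
At golf: longest match for 155.133.60.184 is 155.128.0.0/13 -> LAN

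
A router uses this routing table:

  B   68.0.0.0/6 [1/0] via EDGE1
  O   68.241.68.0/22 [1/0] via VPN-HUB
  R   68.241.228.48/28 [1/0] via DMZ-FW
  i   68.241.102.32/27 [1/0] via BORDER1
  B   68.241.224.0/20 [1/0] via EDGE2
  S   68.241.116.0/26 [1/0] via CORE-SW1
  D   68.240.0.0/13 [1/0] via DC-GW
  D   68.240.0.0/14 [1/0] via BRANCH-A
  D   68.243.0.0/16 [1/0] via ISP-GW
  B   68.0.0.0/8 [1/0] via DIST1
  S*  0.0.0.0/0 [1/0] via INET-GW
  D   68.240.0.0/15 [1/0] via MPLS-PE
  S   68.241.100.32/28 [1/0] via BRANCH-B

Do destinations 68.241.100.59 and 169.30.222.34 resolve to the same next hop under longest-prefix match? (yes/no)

no

68.241.100.59: longest match 68.240.0.0/15 -> MPLS-PE
169.30.222.34: longest match 0.0.0.0/0 -> INET-GW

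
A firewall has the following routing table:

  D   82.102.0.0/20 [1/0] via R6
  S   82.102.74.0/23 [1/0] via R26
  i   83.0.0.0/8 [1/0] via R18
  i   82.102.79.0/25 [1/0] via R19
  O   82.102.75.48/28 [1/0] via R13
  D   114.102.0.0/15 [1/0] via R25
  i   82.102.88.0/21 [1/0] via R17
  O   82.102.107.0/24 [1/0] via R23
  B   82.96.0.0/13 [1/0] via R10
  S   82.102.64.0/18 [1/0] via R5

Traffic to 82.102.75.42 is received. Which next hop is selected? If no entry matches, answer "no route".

R26

Routes whose prefix contains 82.102.75.42:
  82.96.0.0/13 (82.96.0.0 - 82.103.255.255) -> R10
  82.102.64.0/18 (82.102.64.0 - 82.102.127.255) -> R5
  82.102.74.0/23 (82.102.74.0 - 82.102.75.255) -> R26
More-specific entries that do NOT match:
  82.102.75.48/28 (82.102.75.48 - 82.102.75.63) does not contain 82.102.75.42
  82.102.79.0/25 (82.102.79.0 - 82.102.79.127) does not contain 82.102.75.42
  82.102.107.0/24 (82.102.107.0 - 82.102.107.255) does not contain 82.102.75.42
Longest matching prefix is /23 -> next hop R26.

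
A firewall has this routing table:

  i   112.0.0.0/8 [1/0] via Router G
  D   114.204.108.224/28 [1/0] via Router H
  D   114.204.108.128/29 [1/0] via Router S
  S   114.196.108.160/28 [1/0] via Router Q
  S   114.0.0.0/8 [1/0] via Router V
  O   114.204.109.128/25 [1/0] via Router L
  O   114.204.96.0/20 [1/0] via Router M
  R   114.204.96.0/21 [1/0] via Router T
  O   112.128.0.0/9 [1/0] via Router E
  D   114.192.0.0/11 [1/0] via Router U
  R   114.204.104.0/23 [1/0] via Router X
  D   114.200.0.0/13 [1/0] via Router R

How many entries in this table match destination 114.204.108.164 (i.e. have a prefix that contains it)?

4

Prefixes containing 114.204.108.164:
  114.0.0.0/8 (114.0.0.0 - 114.255.255.255)
  114.192.0.0/11 (114.192.0.0 - 114.223.255.255)
  114.200.0.0/13 (114.200.0.0 - 114.207.255.255)
  114.204.96.0/20 (114.204.96.0 - 114.204.111.255)
Total matching entries: 4.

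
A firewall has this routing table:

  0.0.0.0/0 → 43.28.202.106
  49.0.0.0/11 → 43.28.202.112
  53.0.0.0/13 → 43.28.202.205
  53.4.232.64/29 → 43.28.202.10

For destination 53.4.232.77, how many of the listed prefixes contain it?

Prefixes containing 53.4.232.77:
  0.0.0.0/0 (default, matches everything)
  53.0.0.0/13 (53.0.0.0 - 53.7.255.255)
Total matching entries: 2.

2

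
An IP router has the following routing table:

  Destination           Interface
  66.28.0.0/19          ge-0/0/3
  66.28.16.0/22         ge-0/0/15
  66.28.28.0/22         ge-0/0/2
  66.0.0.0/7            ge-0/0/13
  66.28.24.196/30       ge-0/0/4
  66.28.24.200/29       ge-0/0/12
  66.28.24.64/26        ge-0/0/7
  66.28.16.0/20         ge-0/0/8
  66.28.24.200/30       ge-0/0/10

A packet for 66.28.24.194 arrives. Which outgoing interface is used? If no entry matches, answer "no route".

ge-0/0/8

Routes whose prefix contains 66.28.24.194:
  66.0.0.0/7 (66.0.0.0 - 67.255.255.255) -> ge-0/0/13
  66.28.0.0/19 (66.28.0.0 - 66.28.31.255) -> ge-0/0/3
  66.28.16.0/20 (66.28.16.0 - 66.28.31.255) -> ge-0/0/8
More-specific entries that do NOT match:
  66.28.24.196/30 (66.28.24.196 - 66.28.24.199) does not contain 66.28.24.194
  66.28.24.200/30 (66.28.24.200 - 66.28.24.203) does not contain 66.28.24.194
  66.28.24.200/29 (66.28.24.200 - 66.28.24.207) does not contain 66.28.24.194
  66.28.24.64/26 (66.28.24.64 - 66.28.24.127) does not contain 66.28.24.194
  66.28.16.0/22 (66.28.16.0 - 66.28.19.255) does not contain 66.28.24.194
  66.28.28.0/22 (66.28.28.0 - 66.28.31.255) does not contain 66.28.24.194
Longest matching prefix is /20 -> interface ge-0/0/8.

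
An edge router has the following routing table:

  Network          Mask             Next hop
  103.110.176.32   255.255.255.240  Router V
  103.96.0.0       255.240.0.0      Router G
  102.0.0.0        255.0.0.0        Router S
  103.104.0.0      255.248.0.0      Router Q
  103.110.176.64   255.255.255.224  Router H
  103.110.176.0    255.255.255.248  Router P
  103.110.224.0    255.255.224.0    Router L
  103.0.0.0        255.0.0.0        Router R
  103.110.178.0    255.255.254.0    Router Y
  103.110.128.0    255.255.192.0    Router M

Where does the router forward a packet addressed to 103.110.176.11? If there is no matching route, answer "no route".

Routes whose prefix contains 103.110.176.11:
  103.0.0.0/8 (103.0.0.0 - 103.255.255.255) -> Router R
  103.96.0.0/12 (103.96.0.0 - 103.111.255.255) -> Router G
  103.104.0.0/13 (103.104.0.0 - 103.111.255.255) -> Router Q
  103.110.128.0/18 (103.110.128.0 - 103.110.191.255) -> Router M
More-specific entries that do NOT match:
  103.110.176.0/29 (103.110.176.0 - 103.110.176.7) does not contain 103.110.176.11
  103.110.176.32/28 (103.110.176.32 - 103.110.176.47) does not contain 103.110.176.11
  103.110.176.64/27 (103.110.176.64 - 103.110.176.95) does not contain 103.110.176.11
  103.110.178.0/23 (103.110.178.0 - 103.110.179.255) does not contain 103.110.176.11
  103.110.224.0/19 (103.110.224.0 - 103.110.255.255) does not contain 103.110.176.11
Longest matching prefix is /18 -> next hop Router M.

Router M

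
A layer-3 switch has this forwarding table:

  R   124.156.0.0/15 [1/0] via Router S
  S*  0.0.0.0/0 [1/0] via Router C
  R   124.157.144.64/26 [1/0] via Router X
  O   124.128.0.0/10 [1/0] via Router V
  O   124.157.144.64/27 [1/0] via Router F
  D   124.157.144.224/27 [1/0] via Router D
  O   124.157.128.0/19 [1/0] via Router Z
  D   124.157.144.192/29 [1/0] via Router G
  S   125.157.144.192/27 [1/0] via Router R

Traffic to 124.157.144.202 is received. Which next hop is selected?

Routes whose prefix contains 124.157.144.202:
  0.0.0.0/0 (default, matches everything) -> Router C
  124.128.0.0/10 (124.128.0.0 - 124.191.255.255) -> Router V
  124.156.0.0/15 (124.156.0.0 - 124.157.255.255) -> Router S
  124.157.128.0/19 (124.157.128.0 - 124.157.159.255) -> Router Z
More-specific entries that do NOT match:
  124.157.144.192/29 (124.157.144.192 - 124.157.144.199) does not contain 124.157.144.202
  124.157.144.64/27 (124.157.144.64 - 124.157.144.95) does not contain 124.157.144.202
  124.157.144.224/27 (124.157.144.224 - 124.157.144.255) does not contain 124.157.144.202
  125.157.144.192/27 (125.157.144.192 - 125.157.144.223) does not contain 124.157.144.202
  124.157.144.64/26 (124.157.144.64 - 124.157.144.127) does not contain 124.157.144.202
Longest matching prefix is /19 -> next hop Router Z.

Router Z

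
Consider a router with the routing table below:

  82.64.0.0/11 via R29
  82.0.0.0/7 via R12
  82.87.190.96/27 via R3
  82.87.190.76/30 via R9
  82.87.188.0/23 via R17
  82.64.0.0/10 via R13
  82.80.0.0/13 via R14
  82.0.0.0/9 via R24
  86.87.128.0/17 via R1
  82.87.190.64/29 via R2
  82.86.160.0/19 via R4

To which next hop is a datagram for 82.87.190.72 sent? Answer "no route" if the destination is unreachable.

Routes whose prefix contains 82.87.190.72:
  82.0.0.0/7 (82.0.0.0 - 83.255.255.255) -> R12
  82.0.0.0/9 (82.0.0.0 - 82.127.255.255) -> R24
  82.64.0.0/10 (82.64.0.0 - 82.127.255.255) -> R13
  82.64.0.0/11 (82.64.0.0 - 82.95.255.255) -> R29
  82.80.0.0/13 (82.80.0.0 - 82.87.255.255) -> R14
More-specific entries that do NOT match:
  82.87.190.76/30 (82.87.190.76 - 82.87.190.79) does not contain 82.87.190.72
  82.87.190.64/29 (82.87.190.64 - 82.87.190.71) does not contain 82.87.190.72
  82.87.190.96/27 (82.87.190.96 - 82.87.190.127) does not contain 82.87.190.72
  82.87.188.0/23 (82.87.188.0 - 82.87.189.255) does not contain 82.87.190.72
  82.86.160.0/19 (82.86.160.0 - 82.86.191.255) does not contain 82.87.190.72
  86.87.128.0/17 (86.87.128.0 - 86.87.255.255) does not contain 82.87.190.72
Longest matching prefix is /13 -> next hop R14.

R14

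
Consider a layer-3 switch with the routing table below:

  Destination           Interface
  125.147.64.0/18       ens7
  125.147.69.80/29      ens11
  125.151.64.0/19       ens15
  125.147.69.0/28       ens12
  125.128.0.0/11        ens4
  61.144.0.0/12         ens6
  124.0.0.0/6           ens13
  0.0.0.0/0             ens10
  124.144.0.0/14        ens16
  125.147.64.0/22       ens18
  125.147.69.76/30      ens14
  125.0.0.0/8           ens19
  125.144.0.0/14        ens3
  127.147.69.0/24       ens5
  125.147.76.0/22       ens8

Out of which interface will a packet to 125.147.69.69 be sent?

Routes whose prefix contains 125.147.69.69:
  0.0.0.0/0 (default, matches everything) -> ens10
  124.0.0.0/6 (124.0.0.0 - 127.255.255.255) -> ens13
  125.0.0.0/8 (125.0.0.0 - 125.255.255.255) -> ens19
  125.128.0.0/11 (125.128.0.0 - 125.159.255.255) -> ens4
  125.144.0.0/14 (125.144.0.0 - 125.147.255.255) -> ens3
  125.147.64.0/18 (125.147.64.0 - 125.147.127.255) -> ens7
More-specific entries that do NOT match:
  125.147.69.76/30 (125.147.69.76 - 125.147.69.79) does not contain 125.147.69.69
  125.147.69.80/29 (125.147.69.80 - 125.147.69.87) does not contain 125.147.69.69
  125.147.69.0/28 (125.147.69.0 - 125.147.69.15) does not contain 125.147.69.69
  127.147.69.0/24 (127.147.69.0 - 127.147.69.255) does not contain 125.147.69.69
  125.147.64.0/22 (125.147.64.0 - 125.147.67.255) does not contain 125.147.69.69
  125.147.76.0/22 (125.147.76.0 - 125.147.79.255) does not contain 125.147.69.69
  125.151.64.0/19 (125.151.64.0 - 125.151.95.255) does not contain 125.147.69.69
Longest matching prefix is /18 -> interface ens7.

ens7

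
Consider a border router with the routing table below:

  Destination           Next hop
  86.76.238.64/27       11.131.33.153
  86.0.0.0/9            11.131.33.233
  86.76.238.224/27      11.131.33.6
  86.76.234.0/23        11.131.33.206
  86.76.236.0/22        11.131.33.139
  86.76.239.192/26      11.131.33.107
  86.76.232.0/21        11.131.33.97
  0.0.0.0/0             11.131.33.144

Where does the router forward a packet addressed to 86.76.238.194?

Routes whose prefix contains 86.76.238.194:
  0.0.0.0/0 (default, matches everything) -> 11.131.33.144
  86.0.0.0/9 (86.0.0.0 - 86.127.255.255) -> 11.131.33.233
  86.76.232.0/21 (86.76.232.0 - 86.76.239.255) -> 11.131.33.97
  86.76.236.0/22 (86.76.236.0 - 86.76.239.255) -> 11.131.33.139
More-specific entries that do NOT match:
  86.76.238.64/27 (86.76.238.64 - 86.76.238.95) does not contain 86.76.238.194
  86.76.238.224/27 (86.76.238.224 - 86.76.238.255) does not contain 86.76.238.194
  86.76.239.192/26 (86.76.239.192 - 86.76.239.255) does not contain 86.76.238.194
  86.76.234.0/23 (86.76.234.0 - 86.76.235.255) does not contain 86.76.238.194
Longest matching prefix is /22 -> next hop 11.131.33.139.

11.131.33.139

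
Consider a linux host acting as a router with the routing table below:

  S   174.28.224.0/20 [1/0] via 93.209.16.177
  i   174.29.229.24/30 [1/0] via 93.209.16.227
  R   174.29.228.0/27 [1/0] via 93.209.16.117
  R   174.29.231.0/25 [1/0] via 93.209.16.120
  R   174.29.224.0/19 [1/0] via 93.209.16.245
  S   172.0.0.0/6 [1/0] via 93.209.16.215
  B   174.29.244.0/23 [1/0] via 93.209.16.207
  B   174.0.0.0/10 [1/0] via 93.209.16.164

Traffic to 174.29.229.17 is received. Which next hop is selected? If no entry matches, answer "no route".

93.209.16.245

Routes whose prefix contains 174.29.229.17:
  172.0.0.0/6 (172.0.0.0 - 175.255.255.255) -> 93.209.16.215
  174.0.0.0/10 (174.0.0.0 - 174.63.255.255) -> 93.209.16.164
  174.29.224.0/19 (174.29.224.0 - 174.29.255.255) -> 93.209.16.245
More-specific entries that do NOT match:
  174.29.229.24/30 (174.29.229.24 - 174.29.229.27) does not contain 174.29.229.17
  174.29.228.0/27 (174.29.228.0 - 174.29.228.31) does not contain 174.29.229.17
  174.29.231.0/25 (174.29.231.0 - 174.29.231.127) does not contain 174.29.229.17
  174.29.244.0/23 (174.29.244.0 - 174.29.245.255) does not contain 174.29.229.17
  174.28.224.0/20 (174.28.224.0 - 174.28.239.255) does not contain 174.29.229.17
Longest matching prefix is /19 -> next hop 93.209.16.245.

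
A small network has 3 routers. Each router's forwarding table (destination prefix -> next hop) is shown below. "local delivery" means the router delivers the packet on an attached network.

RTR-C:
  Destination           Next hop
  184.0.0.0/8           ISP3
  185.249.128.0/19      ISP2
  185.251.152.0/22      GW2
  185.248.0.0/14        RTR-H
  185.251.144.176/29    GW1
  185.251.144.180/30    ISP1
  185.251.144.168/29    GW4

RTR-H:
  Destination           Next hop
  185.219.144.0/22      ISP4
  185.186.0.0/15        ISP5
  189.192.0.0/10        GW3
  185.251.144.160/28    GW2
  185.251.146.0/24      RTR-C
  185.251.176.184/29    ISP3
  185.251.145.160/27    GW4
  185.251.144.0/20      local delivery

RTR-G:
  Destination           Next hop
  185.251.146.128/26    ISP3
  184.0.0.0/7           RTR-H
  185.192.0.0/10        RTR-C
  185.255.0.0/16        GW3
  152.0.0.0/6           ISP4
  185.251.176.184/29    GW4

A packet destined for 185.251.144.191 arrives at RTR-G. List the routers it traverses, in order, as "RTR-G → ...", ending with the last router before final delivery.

RTR-G → RTR-C → RTR-H

At RTR-G: longest match for 185.251.144.191 is 185.192.0.0/10 -> RTR-C
At RTR-C: longest match for 185.251.144.191 is 185.248.0.0/14 -> RTR-H
At RTR-H: longest match for 185.251.144.191 is 185.251.144.0/20 -> local delivery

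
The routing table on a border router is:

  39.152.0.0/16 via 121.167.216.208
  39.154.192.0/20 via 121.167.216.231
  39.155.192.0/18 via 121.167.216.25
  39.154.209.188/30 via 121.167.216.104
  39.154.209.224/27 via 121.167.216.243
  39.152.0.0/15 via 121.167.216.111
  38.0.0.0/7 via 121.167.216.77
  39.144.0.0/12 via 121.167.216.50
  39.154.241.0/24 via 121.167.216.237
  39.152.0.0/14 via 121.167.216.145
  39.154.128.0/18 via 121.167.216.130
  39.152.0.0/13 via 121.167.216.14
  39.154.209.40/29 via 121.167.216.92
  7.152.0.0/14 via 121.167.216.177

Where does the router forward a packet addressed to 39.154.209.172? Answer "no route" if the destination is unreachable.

Routes whose prefix contains 39.154.209.172:
  38.0.0.0/7 (38.0.0.0 - 39.255.255.255) -> 121.167.216.77
  39.144.0.0/12 (39.144.0.0 - 39.159.255.255) -> 121.167.216.50
  39.152.0.0/13 (39.152.0.0 - 39.159.255.255) -> 121.167.216.14
  39.152.0.0/14 (39.152.0.0 - 39.155.255.255) -> 121.167.216.145
More-specific entries that do NOT match:
  39.154.209.188/30 (39.154.209.188 - 39.154.209.191) does not contain 39.154.209.172
  39.154.209.40/29 (39.154.209.40 - 39.154.209.47) does not contain 39.154.209.172
  39.154.209.224/27 (39.154.209.224 - 39.154.209.255) does not contain 39.154.209.172
  39.154.241.0/24 (39.154.241.0 - 39.154.241.255) does not contain 39.154.209.172
  39.154.192.0/20 (39.154.192.0 - 39.154.207.255) does not contain 39.154.209.172
  39.155.192.0/18 (39.155.192.0 - 39.155.255.255) does not contain 39.154.209.172
  39.154.128.0/18 (39.154.128.0 - 39.154.191.255) does not contain 39.154.209.172
  39.152.0.0/16 (39.152.0.0 - 39.152.255.255) does not contain 39.154.209.172
  39.152.0.0/15 (39.152.0.0 - 39.153.255.255) does not contain 39.154.209.172
Longest matching prefix is /14 -> next hop 121.167.216.145.

121.167.216.145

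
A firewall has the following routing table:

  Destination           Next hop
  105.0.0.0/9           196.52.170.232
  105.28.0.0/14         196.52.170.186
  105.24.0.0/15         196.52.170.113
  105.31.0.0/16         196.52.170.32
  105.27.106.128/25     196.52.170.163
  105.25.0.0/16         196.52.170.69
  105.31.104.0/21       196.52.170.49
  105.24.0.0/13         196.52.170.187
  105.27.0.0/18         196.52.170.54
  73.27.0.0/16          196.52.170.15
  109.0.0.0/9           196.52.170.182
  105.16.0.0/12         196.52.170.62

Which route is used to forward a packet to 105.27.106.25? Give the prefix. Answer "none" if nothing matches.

105.24.0.0/13

Entries matching 105.27.106.25:
  105.0.0.0/9 (105.0.0.0 - 105.127.255.255)
  105.16.0.0/12 (105.16.0.0 - 105.31.255.255)
  105.24.0.0/13 (105.24.0.0 - 105.31.255.255)
Most specific is 105.24.0.0/13.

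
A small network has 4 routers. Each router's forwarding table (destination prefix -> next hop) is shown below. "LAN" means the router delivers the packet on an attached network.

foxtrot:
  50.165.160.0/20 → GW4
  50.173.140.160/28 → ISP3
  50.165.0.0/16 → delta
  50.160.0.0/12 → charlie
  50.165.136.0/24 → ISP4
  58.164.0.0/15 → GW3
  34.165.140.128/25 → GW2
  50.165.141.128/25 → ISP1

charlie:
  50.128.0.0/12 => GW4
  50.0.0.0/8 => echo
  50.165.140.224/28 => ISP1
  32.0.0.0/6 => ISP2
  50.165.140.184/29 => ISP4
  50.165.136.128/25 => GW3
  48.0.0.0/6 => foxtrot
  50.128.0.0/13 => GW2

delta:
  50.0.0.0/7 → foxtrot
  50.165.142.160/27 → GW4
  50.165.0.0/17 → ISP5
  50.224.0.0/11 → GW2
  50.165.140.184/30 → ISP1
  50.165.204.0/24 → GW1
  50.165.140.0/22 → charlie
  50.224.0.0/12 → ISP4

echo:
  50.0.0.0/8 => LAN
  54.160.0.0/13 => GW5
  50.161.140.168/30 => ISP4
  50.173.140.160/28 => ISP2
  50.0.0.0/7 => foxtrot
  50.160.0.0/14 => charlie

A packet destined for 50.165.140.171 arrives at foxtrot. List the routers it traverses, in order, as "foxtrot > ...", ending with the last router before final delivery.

At foxtrot: longest match for 50.165.140.171 is 50.165.0.0/16 -> delta
At delta: longest match for 50.165.140.171 is 50.165.140.0/22 -> charlie
At charlie: longest match for 50.165.140.171 is 50.0.0.0/8 -> echo
At echo: longest match for 50.165.140.171 is 50.0.0.0/8 -> LAN

foxtrot > delta > charlie > echo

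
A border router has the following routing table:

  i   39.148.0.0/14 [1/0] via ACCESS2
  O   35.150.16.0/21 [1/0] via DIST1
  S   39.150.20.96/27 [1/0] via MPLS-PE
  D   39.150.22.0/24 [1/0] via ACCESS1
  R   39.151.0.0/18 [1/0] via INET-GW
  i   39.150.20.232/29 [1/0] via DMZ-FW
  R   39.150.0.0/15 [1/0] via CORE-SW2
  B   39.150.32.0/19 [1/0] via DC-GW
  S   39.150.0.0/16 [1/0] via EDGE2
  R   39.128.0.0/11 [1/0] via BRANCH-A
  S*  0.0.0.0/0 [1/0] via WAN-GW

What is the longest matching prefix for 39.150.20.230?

Entries matching 39.150.20.230:
  0.0.0.0/0 (default, matches everything)
  39.128.0.0/11 (39.128.0.0 - 39.159.255.255)
  39.148.0.0/14 (39.148.0.0 - 39.151.255.255)
  39.150.0.0/15 (39.150.0.0 - 39.151.255.255)
  39.150.0.0/16 (39.150.0.0 - 39.150.255.255)
Most specific is 39.150.0.0/16.

39.150.0.0/16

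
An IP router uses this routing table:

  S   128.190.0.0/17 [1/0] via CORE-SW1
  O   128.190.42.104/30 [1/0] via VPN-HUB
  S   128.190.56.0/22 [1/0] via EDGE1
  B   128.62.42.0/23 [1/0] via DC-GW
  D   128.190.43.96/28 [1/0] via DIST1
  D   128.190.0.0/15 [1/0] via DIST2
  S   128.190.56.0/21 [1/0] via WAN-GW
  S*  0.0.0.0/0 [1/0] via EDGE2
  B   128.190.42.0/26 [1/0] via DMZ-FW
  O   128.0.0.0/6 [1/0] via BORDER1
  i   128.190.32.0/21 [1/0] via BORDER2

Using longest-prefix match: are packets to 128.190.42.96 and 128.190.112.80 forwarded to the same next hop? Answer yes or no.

128.190.42.96: longest match 128.190.0.0/17 -> CORE-SW1
128.190.112.80: longest match 128.190.0.0/17 -> CORE-SW1

yes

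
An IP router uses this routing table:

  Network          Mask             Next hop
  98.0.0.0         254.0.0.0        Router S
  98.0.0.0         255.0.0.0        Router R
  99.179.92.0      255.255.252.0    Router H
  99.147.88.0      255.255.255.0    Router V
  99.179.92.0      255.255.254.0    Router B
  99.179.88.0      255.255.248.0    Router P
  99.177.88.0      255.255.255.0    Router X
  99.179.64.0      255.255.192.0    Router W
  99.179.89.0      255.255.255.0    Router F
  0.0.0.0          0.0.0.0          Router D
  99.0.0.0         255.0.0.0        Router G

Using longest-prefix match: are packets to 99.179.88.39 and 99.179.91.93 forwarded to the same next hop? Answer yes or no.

yes

99.179.88.39: longest match 99.179.88.0/21 -> Router P
99.179.91.93: longest match 99.179.88.0/21 -> Router P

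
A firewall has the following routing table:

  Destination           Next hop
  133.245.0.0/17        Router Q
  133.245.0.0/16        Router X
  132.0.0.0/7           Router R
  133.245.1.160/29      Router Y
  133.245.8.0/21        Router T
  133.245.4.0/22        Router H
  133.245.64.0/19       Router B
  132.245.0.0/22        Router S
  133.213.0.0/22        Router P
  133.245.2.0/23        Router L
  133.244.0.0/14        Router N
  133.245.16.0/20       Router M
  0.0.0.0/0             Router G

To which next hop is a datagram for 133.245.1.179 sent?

Routes whose prefix contains 133.245.1.179:
  0.0.0.0/0 (default, matches everything) -> Router G
  132.0.0.0/7 (132.0.0.0 - 133.255.255.255) -> Router R
  133.244.0.0/14 (133.244.0.0 - 133.247.255.255) -> Router N
  133.245.0.0/16 (133.245.0.0 - 133.245.255.255) -> Router X
  133.245.0.0/17 (133.245.0.0 - 133.245.127.255) -> Router Q
More-specific entries that do NOT match:
  133.245.1.160/29 (133.245.1.160 - 133.245.1.167) does not contain 133.245.1.179
  133.245.2.0/23 (133.245.2.0 - 133.245.3.255) does not contain 133.245.1.179
  133.245.4.0/22 (133.245.4.0 - 133.245.7.255) does not contain 133.245.1.179
  132.245.0.0/22 (132.245.0.0 - 132.245.3.255) does not contain 133.245.1.179
  133.213.0.0/22 (133.213.0.0 - 133.213.3.255) does not contain 133.245.1.179
  133.245.8.0/21 (133.245.8.0 - 133.245.15.255) does not contain 133.245.1.179
  133.245.16.0/20 (133.245.16.0 - 133.245.31.255) does not contain 133.245.1.179
  133.245.64.0/19 (133.245.64.0 - 133.245.95.255) does not contain 133.245.1.179
Longest matching prefix is /17 -> next hop Router Q.

Router Q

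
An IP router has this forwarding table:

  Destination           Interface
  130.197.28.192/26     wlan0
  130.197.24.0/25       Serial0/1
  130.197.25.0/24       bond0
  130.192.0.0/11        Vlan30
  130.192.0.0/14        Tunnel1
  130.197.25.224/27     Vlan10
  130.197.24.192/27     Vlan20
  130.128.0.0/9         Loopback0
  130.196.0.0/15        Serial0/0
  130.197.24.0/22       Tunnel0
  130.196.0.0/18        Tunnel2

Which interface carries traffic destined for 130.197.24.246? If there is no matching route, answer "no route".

Tunnel0

Routes whose prefix contains 130.197.24.246:
  130.128.0.0/9 (130.128.0.0 - 130.255.255.255) -> Loopback0
  130.192.0.0/11 (130.192.0.0 - 130.223.255.255) -> Vlan30
  130.196.0.0/15 (130.196.0.0 - 130.197.255.255) -> Serial0/0
  130.197.24.0/22 (130.197.24.0 - 130.197.27.255) -> Tunnel0
More-specific entries that do NOT match:
  130.197.25.224/27 (130.197.25.224 - 130.197.25.255) does not contain 130.197.24.246
  130.197.24.192/27 (130.197.24.192 - 130.197.24.223) does not contain 130.197.24.246
  130.197.28.192/26 (130.197.28.192 - 130.197.28.255) does not contain 130.197.24.246
  130.197.24.0/25 (130.197.24.0 - 130.197.24.127) does not contain 130.197.24.246
  130.197.25.0/24 (130.197.25.0 - 130.197.25.255) does not contain 130.197.24.246
Longest matching prefix is /22 -> interface Tunnel0.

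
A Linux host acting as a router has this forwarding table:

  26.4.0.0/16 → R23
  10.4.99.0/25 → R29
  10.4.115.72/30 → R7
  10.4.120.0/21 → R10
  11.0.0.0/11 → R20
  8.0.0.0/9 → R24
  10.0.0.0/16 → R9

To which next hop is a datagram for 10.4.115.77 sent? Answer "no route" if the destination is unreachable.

no route

No entry's prefix contains 10.4.115.77; there is no default route.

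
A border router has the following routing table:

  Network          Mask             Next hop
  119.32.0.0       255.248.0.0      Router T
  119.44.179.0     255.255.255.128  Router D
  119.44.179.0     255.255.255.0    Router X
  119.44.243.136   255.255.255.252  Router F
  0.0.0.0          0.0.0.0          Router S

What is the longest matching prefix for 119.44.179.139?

Entries matching 119.44.179.139:
  0.0.0.0/0 (default, matches everything)
  119.44.179.0/24 (119.44.179.0 - 119.44.179.255)
Most specific is 119.44.179.0/24.

119.44.179.0/24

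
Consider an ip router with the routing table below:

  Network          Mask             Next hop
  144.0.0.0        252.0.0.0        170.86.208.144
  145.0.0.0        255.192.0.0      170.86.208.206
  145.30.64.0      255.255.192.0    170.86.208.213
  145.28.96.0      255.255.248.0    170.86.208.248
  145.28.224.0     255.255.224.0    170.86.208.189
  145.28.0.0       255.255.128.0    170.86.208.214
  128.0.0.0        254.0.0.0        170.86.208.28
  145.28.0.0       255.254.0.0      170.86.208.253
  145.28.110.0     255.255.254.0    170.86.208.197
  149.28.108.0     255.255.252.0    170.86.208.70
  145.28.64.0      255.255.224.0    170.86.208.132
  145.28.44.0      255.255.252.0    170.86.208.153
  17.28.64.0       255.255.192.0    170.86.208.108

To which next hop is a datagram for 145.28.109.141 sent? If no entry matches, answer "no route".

170.86.208.214

Routes whose prefix contains 145.28.109.141:
  144.0.0.0/6 (144.0.0.0 - 147.255.255.255) -> 170.86.208.144
  145.0.0.0/10 (145.0.0.0 - 145.63.255.255) -> 170.86.208.206
  145.28.0.0/15 (145.28.0.0 - 145.29.255.255) -> 170.86.208.253
  145.28.0.0/17 (145.28.0.0 - 145.28.127.255) -> 170.86.208.214
More-specific entries that do NOT match:
  145.28.110.0/23 (145.28.110.0 - 145.28.111.255) does not contain 145.28.109.141
  149.28.108.0/22 (149.28.108.0 - 149.28.111.255) does not contain 145.28.109.141
  145.28.44.0/22 (145.28.44.0 - 145.28.47.255) does not contain 145.28.109.141
  145.28.96.0/21 (145.28.96.0 - 145.28.103.255) does not contain 145.28.109.141
  145.28.224.0/19 (145.28.224.0 - 145.28.255.255) does not contain 145.28.109.141
  145.28.64.0/19 (145.28.64.0 - 145.28.95.255) does not contain 145.28.109.141
  145.30.64.0/18 (145.30.64.0 - 145.30.127.255) does not contain 145.28.109.141
  17.28.64.0/18 (17.28.64.0 - 17.28.127.255) does not contain 145.28.109.141
Longest matching prefix is /17 -> next hop 170.86.208.214.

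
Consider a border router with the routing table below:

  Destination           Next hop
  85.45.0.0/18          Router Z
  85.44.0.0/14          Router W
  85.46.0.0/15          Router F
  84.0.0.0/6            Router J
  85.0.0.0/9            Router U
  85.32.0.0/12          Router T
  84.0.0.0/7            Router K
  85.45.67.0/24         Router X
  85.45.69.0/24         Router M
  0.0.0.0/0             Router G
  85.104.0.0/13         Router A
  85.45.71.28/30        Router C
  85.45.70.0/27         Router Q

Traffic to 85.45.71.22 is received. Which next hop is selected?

Router W

Routes whose prefix contains 85.45.71.22:
  0.0.0.0/0 (default, matches everything) -> Router G
  84.0.0.0/6 (84.0.0.0 - 87.255.255.255) -> Router J
  84.0.0.0/7 (84.0.0.0 - 85.255.255.255) -> Router K
  85.0.0.0/9 (85.0.0.0 - 85.127.255.255) -> Router U
  85.32.0.0/12 (85.32.0.0 - 85.47.255.255) -> Router T
  85.44.0.0/14 (85.44.0.0 - 85.47.255.255) -> Router W
More-specific entries that do NOT match:
  85.45.71.28/30 (85.45.71.28 - 85.45.71.31) does not contain 85.45.71.22
  85.45.70.0/27 (85.45.70.0 - 85.45.70.31) does not contain 85.45.71.22
  85.45.67.0/24 (85.45.67.0 - 85.45.67.255) does not contain 85.45.71.22
  85.45.69.0/24 (85.45.69.0 - 85.45.69.255) does not contain 85.45.71.22
  85.45.0.0/18 (85.45.0.0 - 85.45.63.255) does not contain 85.45.71.22
  85.46.0.0/15 (85.46.0.0 - 85.47.255.255) does not contain 85.45.71.22
Longest matching prefix is /14 -> next hop Router W.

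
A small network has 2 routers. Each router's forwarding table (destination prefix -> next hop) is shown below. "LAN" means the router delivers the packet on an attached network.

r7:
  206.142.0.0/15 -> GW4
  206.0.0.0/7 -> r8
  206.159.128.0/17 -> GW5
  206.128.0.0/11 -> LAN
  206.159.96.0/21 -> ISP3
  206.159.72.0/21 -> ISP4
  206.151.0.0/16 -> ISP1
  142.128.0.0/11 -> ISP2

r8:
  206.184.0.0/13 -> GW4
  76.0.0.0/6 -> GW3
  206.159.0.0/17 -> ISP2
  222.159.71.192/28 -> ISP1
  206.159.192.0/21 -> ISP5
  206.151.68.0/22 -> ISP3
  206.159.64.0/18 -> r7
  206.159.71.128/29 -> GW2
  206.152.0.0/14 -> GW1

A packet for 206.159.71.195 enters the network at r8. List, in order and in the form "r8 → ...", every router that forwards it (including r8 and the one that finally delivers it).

r8 → r7

At r8: longest match for 206.159.71.195 is 206.159.64.0/18 -> r7
At r7: longest match for 206.159.71.195 is 206.128.0.0/11 -> LAN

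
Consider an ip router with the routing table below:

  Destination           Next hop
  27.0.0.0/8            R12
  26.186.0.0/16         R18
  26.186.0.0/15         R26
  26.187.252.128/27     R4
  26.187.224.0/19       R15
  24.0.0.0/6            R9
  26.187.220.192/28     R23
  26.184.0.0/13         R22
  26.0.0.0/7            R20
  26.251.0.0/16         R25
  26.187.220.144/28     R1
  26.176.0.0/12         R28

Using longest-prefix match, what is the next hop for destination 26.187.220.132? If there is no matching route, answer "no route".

R26

Routes whose prefix contains 26.187.220.132:
  24.0.0.0/6 (24.0.0.0 - 27.255.255.255) -> R9
  26.0.0.0/7 (26.0.0.0 - 27.255.255.255) -> R20
  26.176.0.0/12 (26.176.0.0 - 26.191.255.255) -> R28
  26.184.0.0/13 (26.184.0.0 - 26.191.255.255) -> R22
  26.186.0.0/15 (26.186.0.0 - 26.187.255.255) -> R26
More-specific entries that do NOT match:
  26.187.220.192/28 (26.187.220.192 - 26.187.220.207) does not contain 26.187.220.132
  26.187.220.144/28 (26.187.220.144 - 26.187.220.159) does not contain 26.187.220.132
  26.187.252.128/27 (26.187.252.128 - 26.187.252.159) does not contain 26.187.220.132
  26.187.224.0/19 (26.187.224.0 - 26.187.255.255) does not contain 26.187.220.132
  26.186.0.0/16 (26.186.0.0 - 26.186.255.255) does not contain 26.187.220.132
  26.251.0.0/16 (26.251.0.0 - 26.251.255.255) does not contain 26.187.220.132
Longest matching prefix is /15 -> next hop R26.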